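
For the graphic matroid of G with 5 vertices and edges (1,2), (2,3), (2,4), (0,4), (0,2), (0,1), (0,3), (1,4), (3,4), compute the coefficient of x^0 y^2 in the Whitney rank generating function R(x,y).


R(x,y) = sum over A in 2^E of x^(r(E)-r(A)) * y^(|A|-r(A)).
G has 5 vertices, 9 edges. r(E) = 4.
Enumerate all 2^9 = 512 subsets.
Count subsets with r(E)-r(A)=0 and |A|-r(A)=2: 82.

82


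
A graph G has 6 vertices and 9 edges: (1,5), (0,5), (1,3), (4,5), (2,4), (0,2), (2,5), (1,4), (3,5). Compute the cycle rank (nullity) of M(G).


Cycle rank (nullity) = |E| - r(M) = |E| - (|V| - c).
|E| = 9, |V| = 6, c = 1.
Nullity = 9 - (6 - 1) = 9 - 5 = 4.

4


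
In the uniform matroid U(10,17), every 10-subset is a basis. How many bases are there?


Bases of U(10,17) are all 10-element subsets of the 17-element ground set.
Number of bases = C(17,10).
C(17,10) = 17! / (10! * 7!) = 19448.

19448


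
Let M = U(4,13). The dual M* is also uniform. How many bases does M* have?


The dual of U(r,n) is U(n-r, n) = U(9,13).
Bases of U(9,13) are all (9)-element subsets.
|B(M*)| = C(13,9) = 715.

715


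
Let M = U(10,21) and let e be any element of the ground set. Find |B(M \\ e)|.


Deleting e from U(10,21) gives U(10,20) since n > r.
Bases of U(10,20) = C(20,10) = 184756.

184756


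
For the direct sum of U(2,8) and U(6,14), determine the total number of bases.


Bases of a direct sum M1 + M2: |B| = |B(M1)| * |B(M2)|.
|B(U(2,8))| = C(8,2) = 28.
|B(U(6,14))| = C(14,6) = 3003.
Total bases = 28 * 3003 = 84084.

84084


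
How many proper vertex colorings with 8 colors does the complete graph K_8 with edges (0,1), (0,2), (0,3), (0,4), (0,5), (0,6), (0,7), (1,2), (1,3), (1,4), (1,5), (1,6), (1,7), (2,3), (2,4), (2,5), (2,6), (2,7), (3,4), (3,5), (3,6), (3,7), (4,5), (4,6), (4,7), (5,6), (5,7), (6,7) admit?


P(K_8, k) = k(k-1)(k-2)...(k-7).
P(8) = (8) * (7) * (6) * (5) * (4) * (3) * (2) * (1) = 40320.

40320


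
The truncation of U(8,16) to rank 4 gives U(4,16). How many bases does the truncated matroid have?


Truncating U(8,16) to rank 4 gives U(4,16).
Bases of U(4,16) are all 4-element subsets of 16 elements.
Number of bases = (16 choose 4) = 1820.

1820


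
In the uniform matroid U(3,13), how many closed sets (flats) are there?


Flats of U(3,13): every subset of size < 3 is a flat, plus E itself.
Count = (13 choose 0) + (13 choose 1) + (13 choose 2) + 1
     = 1 + 13 + 78 + 1
     = 93.

93


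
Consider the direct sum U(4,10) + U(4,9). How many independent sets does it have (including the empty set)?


For a direct sum, |I(M1+M2)| = |I(M1)| * |I(M2)|.
|I(U(4,10))| = sum C(10,k) for k=0..4 = 386.
|I(U(4,9))| = sum C(9,k) for k=0..4 = 256.
Total = 386 * 256 = 98816.

98816


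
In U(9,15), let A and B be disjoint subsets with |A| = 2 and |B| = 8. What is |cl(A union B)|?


|A union B| = 2 + 8 = 10 (disjoint).
In U(9,15), cl(S) = S if |S| < 9, else cl(S) = E.
Since 10 >= 9, cl(A union B) = E.
|cl(A union B)| = 15.

15


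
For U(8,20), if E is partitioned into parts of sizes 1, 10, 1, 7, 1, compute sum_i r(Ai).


r(Ai) = min(|Ai|, 8) for each part.
Sum = min(1,8) + min(10,8) + min(1,8) + min(7,8) + min(1,8)
    = 1 + 8 + 1 + 7 + 1
    = 18.

18


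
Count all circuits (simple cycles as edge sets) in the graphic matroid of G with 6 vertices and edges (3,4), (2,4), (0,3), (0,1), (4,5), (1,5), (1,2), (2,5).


A circuit in a graphic matroid = edge set of a simple cycle.
G has 6 vertices and 8 edges.
Enumerating all minimal edge subsets forming cycles...
Total circuits found: 7.

7


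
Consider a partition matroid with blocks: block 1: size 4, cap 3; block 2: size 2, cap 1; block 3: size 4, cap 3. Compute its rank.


Rank of a partition matroid = sum of min(|Si|, ci) for each block.
= min(4,3) + min(2,1) + min(4,3)
= 3 + 1 + 3
= 7.

7


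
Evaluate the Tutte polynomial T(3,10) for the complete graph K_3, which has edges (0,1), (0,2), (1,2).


T(K_3; x,y) = x^2 + x + y.
T(3,10) = 9 + 3 + 10 = 22.

22


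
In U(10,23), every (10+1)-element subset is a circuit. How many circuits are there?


In U(10,23), circuits are the (11)-element subsets.
Any set of 11 elements is dependent, and removing any one element gives
an independent set of size 10, so it is a minimal dependent set.
Number of circuits = C(23,11) = 1352078.

1352078


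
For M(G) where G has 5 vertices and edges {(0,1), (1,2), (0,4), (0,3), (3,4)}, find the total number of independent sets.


An independent set in a graphic matroid is an acyclic edge subset.
G has 5 vertices and 5 edges.
Enumerate all 2^5 = 32 subsets, checking for acyclicity.
Total independent sets = 28.

28


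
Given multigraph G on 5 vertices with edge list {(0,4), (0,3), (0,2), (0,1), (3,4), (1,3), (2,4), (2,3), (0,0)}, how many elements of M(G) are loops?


In a graphic matroid, a loop is a self-loop edge (u,u) with rank 0.
Examining all 9 edges for self-loops...
Self-loops found: (0,0)
Number of loops = 1.

1


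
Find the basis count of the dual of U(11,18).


The dual of U(r,n) is U(n-r, n) = U(7,18).
Bases of U(7,18) are all (7)-element subsets.
|B(M*)| = C(18,7) = 18! / (7! * 11!) = 31824.

31824


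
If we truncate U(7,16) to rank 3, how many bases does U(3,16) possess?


Truncating U(7,16) to rank 3 gives U(3,16).
Bases of U(3,16) are all 3-element subsets of 16 elements.
Number of bases = C(16,3) = 16! / (3! * 13!) = 560.

560


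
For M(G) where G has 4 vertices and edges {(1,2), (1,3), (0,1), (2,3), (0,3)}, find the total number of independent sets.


An independent set in a graphic matroid is an acyclic edge subset.
G has 4 vertices and 5 edges.
Enumerate all 2^5 = 32 subsets, checking for acyclicity.
Total independent sets = 24.

24


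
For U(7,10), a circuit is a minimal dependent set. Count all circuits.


In U(7,10), circuits are the (8)-element subsets.
Any set of 8 elements is dependent, and removing any one element gives
an independent set of size 7, so it is a minimal dependent set.
Number of circuits = (10 choose 8) = 45.

45


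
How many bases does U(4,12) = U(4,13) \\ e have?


Deleting e from U(4,13) gives U(4,12) since n > r.
Bases of U(4,12) = (12 choose 4) = 495.

495


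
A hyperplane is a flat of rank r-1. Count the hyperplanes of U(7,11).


Hyperplanes of U(7,11) are flats of rank 6.
In a uniform matroid, these are exactly the (6)-element subsets.
Count = (11 choose 6) = 462.

462


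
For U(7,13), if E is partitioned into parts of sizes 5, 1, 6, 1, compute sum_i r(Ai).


r(Ai) = min(|Ai|, 7) for each part.
Sum = min(5,7) + min(1,7) + min(6,7) + min(1,7)
    = 5 + 1 + 6 + 1
    = 13.

13


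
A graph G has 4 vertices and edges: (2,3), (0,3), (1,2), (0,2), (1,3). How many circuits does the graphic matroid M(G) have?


A circuit in a graphic matroid = edge set of a simple cycle.
G has 4 vertices and 5 edges.
Enumerating all minimal edge subsets forming cycles...
Total circuits found: 3.

3


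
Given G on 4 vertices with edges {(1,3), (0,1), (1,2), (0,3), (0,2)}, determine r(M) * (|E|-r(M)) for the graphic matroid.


r(M) = |V| - c = 4 - 1 = 3.
nullity = |E| - r(M) = 5 - 3 = 2.
Product = 3 * 2 = 6.

6


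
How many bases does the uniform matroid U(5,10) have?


Bases of U(5,10) are all 5-element subsets of the 10-element ground set.
Number of bases = C(10,5).
(10 choose 5) = 252.

252


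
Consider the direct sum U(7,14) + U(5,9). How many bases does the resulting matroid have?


Bases of a direct sum M1 + M2: |B| = |B(M1)| * |B(M2)|.
|B(U(7,14))| = C(14,7) = 3432.
|B(U(5,9))| = C(9,5) = 126.
Total bases = 3432 * 126 = 432432.

432432


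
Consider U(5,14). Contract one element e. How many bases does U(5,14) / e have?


Contracting e from U(5,14) gives U(4,13).
Bases of U(4,13) = C(13,4) = 13! / (4! * 9!) = 715.

715


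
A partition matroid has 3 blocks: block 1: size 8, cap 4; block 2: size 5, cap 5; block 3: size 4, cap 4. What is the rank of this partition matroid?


Rank of a partition matroid = sum of min(|Si|, ci) for each block.
= min(8,4) + min(5,5) + min(4,4)
= 4 + 5 + 4
= 13.

13


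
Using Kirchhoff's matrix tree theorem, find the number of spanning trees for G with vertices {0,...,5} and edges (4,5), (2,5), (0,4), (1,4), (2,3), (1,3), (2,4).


By Kirchhoff's matrix tree theorem, the number of spanning trees equals
the determinant of any cofactor of the Laplacian matrix L.
G has 6 vertices and 7 edges.
Computing the (5 x 5) cofactor determinant gives 11.

11


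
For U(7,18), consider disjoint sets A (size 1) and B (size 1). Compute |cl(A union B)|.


|A union B| = 1 + 1 = 2 (disjoint).
In U(7,18), cl(S) = S if |S| < 7, else cl(S) = E.
Since 2 < 7, cl(A union B) = A union B.
|cl(A union B)| = 2.

2


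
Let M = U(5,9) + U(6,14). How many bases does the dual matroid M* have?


(M1+M2)* = M1* + M2*.
M1* = U(4,9), bases: C(9,4) = 126.
M2* = U(8,14), bases: C(14,8) = 3003.
|B(M*)| = 126 * 3003 = 378378.

378378


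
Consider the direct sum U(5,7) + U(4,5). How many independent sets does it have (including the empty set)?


For a direct sum, |I(M1+M2)| = |I(M1)| * |I(M2)|.
|I(U(5,7))| = sum C(7,k) for k=0..5 = 120.
|I(U(4,5))| = sum C(5,k) for k=0..4 = 31.
Total = 120 * 31 = 3720.

3720


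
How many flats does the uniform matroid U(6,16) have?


Flats of U(6,16): every subset of size < 6 is a flat, plus E itself.
Count = (16 choose 0) + (16 choose 1) + (16 choose 2) + (16 choose 3) + (16 choose 4) + (16 choose 5) + 1
     = 1 + 16 + 120 + 560 + 1820 + 4368 + 1
     = 6886.

6886


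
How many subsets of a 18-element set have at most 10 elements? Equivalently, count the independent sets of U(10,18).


Independent sets of U(10,18) are all subsets of size <= 10.
Count = (18 choose 0) + (18 choose 1) + (18 choose 2) + (18 choose 3) + (18 choose 4) + (18 choose 5) + (18 choose 6) + (18 choose 7) + (18 choose 8) + (18 choose 9) + (18 choose 10)
     = 1 + 18 + 153 + 816 + 3060 + 8568 + 18564 + 31824 + 43758 + 48620 + 43758
     = 199140.

199140


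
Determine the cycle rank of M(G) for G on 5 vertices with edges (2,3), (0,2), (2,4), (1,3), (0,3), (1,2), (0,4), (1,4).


Cycle rank (nullity) = |E| - r(M) = |E| - (|V| - c).
|E| = 8, |V| = 5, c = 1.
Nullity = 8 - (5 - 1) = 8 - 4 = 4.

4


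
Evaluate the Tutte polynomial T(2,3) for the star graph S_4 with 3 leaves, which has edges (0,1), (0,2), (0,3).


A star on 4 vertices is a tree with 3 edges.
T(x,y) = x^(3) for any tree.
T(2,3) = 2^3 = 8.

8


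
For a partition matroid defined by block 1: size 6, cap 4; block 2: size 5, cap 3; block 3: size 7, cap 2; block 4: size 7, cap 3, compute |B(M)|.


A basis picks exactly ci elements from block i.
Number of bases = product of C(|Si|, ci).
= C(6,4) * C(5,3) * C(7,2) * C(7,3)
= 15 * 10 * 21 * 35
= 110250.

110250


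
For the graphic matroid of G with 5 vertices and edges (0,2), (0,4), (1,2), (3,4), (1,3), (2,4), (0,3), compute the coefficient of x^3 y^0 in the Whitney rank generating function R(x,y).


R(x,y) = sum over A in 2^E of x^(r(E)-r(A)) * y^(|A|-r(A)).
G has 5 vertices, 7 edges. r(E) = 4.
Enumerate all 2^7 = 128 subsets.
Count subsets with r(E)-r(A)=3 and |A|-r(A)=0: 7.

7


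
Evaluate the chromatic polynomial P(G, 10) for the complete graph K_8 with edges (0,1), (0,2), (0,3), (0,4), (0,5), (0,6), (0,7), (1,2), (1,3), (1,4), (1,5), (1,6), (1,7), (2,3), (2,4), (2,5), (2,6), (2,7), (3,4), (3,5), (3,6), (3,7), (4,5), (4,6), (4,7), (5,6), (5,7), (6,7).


P(K_8, k) = k(k-1)(k-2)...(k-7).
P(10) = (10) * (9) * (8) * (7) * (6) * (5) * (4) * (3) = 1814400.

1814400


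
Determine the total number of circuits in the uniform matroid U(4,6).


In U(4,6), circuits are the (5)-element subsets.
Any set of 5 elements is dependent, and removing any one element gives
an independent set of size 4, so it is a minimal dependent set.
Number of circuits = C(6,5) = 6! / (5! * 1!) = 6.

6


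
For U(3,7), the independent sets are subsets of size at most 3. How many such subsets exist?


Independent sets of U(3,7) are all subsets of size <= 3.
Count = (7 choose 0) + (7 choose 1) + (7 choose 2) + (7 choose 3)
     = 1 + 7 + 21 + 35
     = 64.

64


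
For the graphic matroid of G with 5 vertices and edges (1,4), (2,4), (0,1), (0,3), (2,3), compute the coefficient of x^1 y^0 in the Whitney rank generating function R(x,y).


R(x,y) = sum over A in 2^E of x^(r(E)-r(A)) * y^(|A|-r(A)).
G has 5 vertices, 5 edges. r(E) = 4.
Enumerate all 2^5 = 32 subsets.
Count subsets with r(E)-r(A)=1 and |A|-r(A)=0: 10.

10


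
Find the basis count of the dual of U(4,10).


The dual of U(r,n) is U(n-r, n) = U(6,10).
Bases of U(6,10) are all (6)-element subsets.
|B(M*)| = (10 choose 6) = 210.

210


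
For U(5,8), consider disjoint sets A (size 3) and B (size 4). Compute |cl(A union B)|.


|A union B| = 3 + 4 = 7 (disjoint).
In U(5,8), cl(S) = S if |S| < 5, else cl(S) = E.
Since 7 >= 5, cl(A union B) = E.
|cl(A union B)| = 8.

8


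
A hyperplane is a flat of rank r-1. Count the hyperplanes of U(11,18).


Hyperplanes of U(11,18) are flats of rank 10.
In a uniform matroid, these are exactly the (10)-element subsets.
Count = C(18,10) = 43758.

43758


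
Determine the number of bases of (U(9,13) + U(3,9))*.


(M1+M2)* = M1* + M2*.
M1* = U(4,13), bases: C(13,4) = 715.
M2* = U(6,9), bases: C(9,6) = 84.
|B(M*)| = 715 * 84 = 60060.

60060


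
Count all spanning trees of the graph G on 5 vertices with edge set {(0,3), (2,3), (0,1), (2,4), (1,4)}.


By Kirchhoff's matrix tree theorem, the number of spanning trees equals
the determinant of any cofactor of the Laplacian matrix L.
G has 5 vertices and 5 edges.
Computing the (4 x 4) cofactor determinant gives 5.

5


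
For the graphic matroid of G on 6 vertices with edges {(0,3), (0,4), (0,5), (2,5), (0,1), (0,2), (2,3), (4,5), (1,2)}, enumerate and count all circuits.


A circuit in a graphic matroid = edge set of a simple cycle.
G has 6 vertices and 9 edges.
Enumerating all minimal edge subsets forming cycles...
Total circuits found: 10.

10


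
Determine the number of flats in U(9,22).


Flats of U(9,22): every subset of size < 9 is a flat, plus E itself.
Count = C(22,0) + C(22,1) + C(22,2) + C(22,3) + C(22,4) + C(22,5) + C(22,6) + C(22,7) + C(22,8) + 1
     = 1 + 22 + 231 + 1540 + 7315 + 26334 + 74613 + 170544 + 319770 + 1
     = 600371.

600371


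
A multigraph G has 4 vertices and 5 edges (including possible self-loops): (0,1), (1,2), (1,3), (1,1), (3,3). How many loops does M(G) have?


In a graphic matroid, a loop is a self-loop edge (u,u) with rank 0.
Examining all 5 edges for self-loops...
Self-loops found: (1,1), (3,3)
Number of loops = 2.

2


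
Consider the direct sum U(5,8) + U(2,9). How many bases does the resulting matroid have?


Bases of a direct sum M1 + M2: |B| = |B(M1)| * |B(M2)|.
|B(U(5,8))| = C(8,5) = 56.
|B(U(2,9))| = C(9,2) = 36.
Total bases = 56 * 36 = 2016.

2016


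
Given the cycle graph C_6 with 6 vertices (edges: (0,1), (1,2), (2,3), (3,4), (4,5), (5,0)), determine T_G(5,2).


T(C_6; x,y) = x + x^2 + ... + x^(5) + y.
T(5,2) = 5^1 + 5^2 + 5^3 + 5^4 + 5^5 + 2
= 5 + 25 + 125 + 625 + 3125 + 2
= 3907.

3907


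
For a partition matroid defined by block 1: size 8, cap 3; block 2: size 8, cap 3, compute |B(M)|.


A basis picks exactly ci elements from block i.
Number of bases = product of C(|Si|, ci).
= C(8,3) * C(8,3)
= 56 * 56
= 3136.

3136


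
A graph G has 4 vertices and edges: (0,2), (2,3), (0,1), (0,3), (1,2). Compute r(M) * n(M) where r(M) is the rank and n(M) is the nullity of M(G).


r(M) = |V| - c = 4 - 1 = 3.
nullity = |E| - r(M) = 5 - 3 = 2.
Product = 3 * 2 = 6.

6


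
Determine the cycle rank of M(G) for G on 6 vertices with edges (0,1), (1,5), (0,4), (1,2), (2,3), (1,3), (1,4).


Cycle rank (nullity) = |E| - r(M) = |E| - (|V| - c).
|E| = 7, |V| = 6, c = 1.
Nullity = 7 - (6 - 1) = 7 - 5 = 2.

2


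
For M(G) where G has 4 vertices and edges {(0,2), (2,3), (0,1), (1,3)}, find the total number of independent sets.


An independent set in a graphic matroid is an acyclic edge subset.
G has 4 vertices and 4 edges.
Enumerate all 2^4 = 16 subsets, checking for acyclicity.
Total independent sets = 15.

15


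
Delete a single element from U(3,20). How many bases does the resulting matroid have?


Deleting e from U(3,20) gives U(3,19) since n > r.
Bases of U(3,19) = C(19,3) = (19 * 18 * 17) / (1 * 2 * 3) = 969.

969


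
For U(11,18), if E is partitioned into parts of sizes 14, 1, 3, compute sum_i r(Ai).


r(Ai) = min(|Ai|, 11) for each part.
Sum = min(14,11) + min(1,11) + min(3,11)
    = 11 + 1 + 3
    = 15.

15


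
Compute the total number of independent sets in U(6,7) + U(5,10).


For a direct sum, |I(M1+M2)| = |I(M1)| * |I(M2)|.
|I(U(6,7))| = sum C(7,k) for k=0..6 = 127.
|I(U(5,10))| = sum C(10,k) for k=0..5 = 638.
Total = 127 * 638 = 81026.

81026


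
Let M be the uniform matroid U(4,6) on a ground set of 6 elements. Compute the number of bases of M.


Bases of U(4,6) are all 4-element subsets of the 6-element ground set.
Number of bases = C(6,4).
C(6,4) = (6 * 5 * 4 * 3) / (1 * 2 * 3 * 4) = 15.

15


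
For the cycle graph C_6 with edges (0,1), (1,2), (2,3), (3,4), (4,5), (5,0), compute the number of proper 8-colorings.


P(C_6, k) = (k-1)^6 + (-1)^6*(k-1).
P(8) = (7)^6 + 7
= 117649 + 7 = 117656.

117656


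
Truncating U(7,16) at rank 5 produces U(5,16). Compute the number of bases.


Truncating U(7,16) to rank 5 gives U(5,16).
Bases of U(5,16) are all 5-element subsets of 16 elements.
Number of bases = C(16,5) = 16! / (5! * 11!) = 4368.

4368


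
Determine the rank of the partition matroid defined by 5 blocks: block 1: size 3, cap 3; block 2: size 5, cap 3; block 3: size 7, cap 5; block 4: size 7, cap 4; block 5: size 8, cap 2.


Rank of a partition matroid = sum of min(|Si|, ci) for each block.
= min(3,3) + min(5,3) + min(7,5) + min(7,4) + min(8,2)
= 3 + 3 + 5 + 4 + 2
= 17.

17


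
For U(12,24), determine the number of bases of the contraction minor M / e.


Contracting e from U(12,24) gives U(11,23).
Bases of U(11,23) = (23 choose 11) = 1352078.

1352078


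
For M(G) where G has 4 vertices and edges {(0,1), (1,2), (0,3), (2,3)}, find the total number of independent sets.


An independent set in a graphic matroid is an acyclic edge subset.
G has 4 vertices and 4 edges.
Enumerate all 2^4 = 16 subsets, checking for acyclicity.
Total independent sets = 15.

15


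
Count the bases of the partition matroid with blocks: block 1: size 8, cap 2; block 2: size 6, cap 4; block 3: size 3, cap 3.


A basis picks exactly ci elements from block i.
Number of bases = product of C(|Si|, ci).
= C(8,2) * C(6,4) * C(3,3)
= 28 * 15 * 1
= 420.

420


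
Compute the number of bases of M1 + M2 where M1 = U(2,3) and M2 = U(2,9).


Bases of a direct sum M1 + M2: |B| = |B(M1)| * |B(M2)|.
|B(U(2,3))| = C(3,2) = 3.
|B(U(2,9))| = C(9,2) = 36.
Total bases = 3 * 36 = 108.

108


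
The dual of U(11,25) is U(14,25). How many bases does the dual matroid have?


The dual of U(r,n) is U(n-r, n) = U(14,25).
Bases of U(14,25) are all (14)-element subsets.
|B(M*)| = C(25,14) = 4457400.

4457400


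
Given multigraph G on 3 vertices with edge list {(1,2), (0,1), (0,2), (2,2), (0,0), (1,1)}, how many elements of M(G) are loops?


In a graphic matroid, a loop is a self-loop edge (u,u) with rank 0.
Examining all 6 edges for self-loops...
Self-loops found: (2,2), (0,0), (1,1)
Number of loops = 3.

3


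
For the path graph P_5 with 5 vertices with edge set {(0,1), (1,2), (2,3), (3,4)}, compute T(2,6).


A path on 5 vertices is a tree with 4 edges.
T(x,y) = x^(4) for any tree.
T(2,6) = 2^4 = 16.

16


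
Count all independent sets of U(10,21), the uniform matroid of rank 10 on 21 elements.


Independent sets of U(10,21) are all subsets of size <= 10.
Count = (21 choose 0) + (21 choose 1) + (21 choose 2) + (21 choose 3) + (21 choose 4) + (21 choose 5) + (21 choose 6) + (21 choose 7) + (21 choose 8) + (21 choose 9) + (21 choose 10)
     = 1 + 21 + 210 + 1330 + 5985 + 20349 + 54264 + 116280 + 203490 + 293930 + 352716
     = 1048576.

1048576


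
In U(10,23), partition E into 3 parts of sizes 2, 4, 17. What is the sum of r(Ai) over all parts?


r(Ai) = min(|Ai|, 10) for each part.
Sum = min(2,10) + min(4,10) + min(17,10)
    = 2 + 4 + 10
    = 16.

16


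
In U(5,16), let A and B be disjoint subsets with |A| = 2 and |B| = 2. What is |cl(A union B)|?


|A union B| = 2 + 2 = 4 (disjoint).
In U(5,16), cl(S) = S if |S| < 5, else cl(S) = E.
Since 4 < 5, cl(A union B) = A union B.
|cl(A union B)| = 4.

4


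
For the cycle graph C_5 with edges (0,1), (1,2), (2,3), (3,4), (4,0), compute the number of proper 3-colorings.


P(C_5, k) = (k-1)^5 + (-1)^5*(k-1).
P(3) = (2)^5 - 2
= 32 - 2 = 30.

30


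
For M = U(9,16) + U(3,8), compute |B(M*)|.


(M1+M2)* = M1* + M2*.
M1* = U(7,16), bases: C(16,7) = 11440.
M2* = U(5,8), bases: C(8,5) = 56.
|B(M*)| = 11440 * 56 = 640640.

640640


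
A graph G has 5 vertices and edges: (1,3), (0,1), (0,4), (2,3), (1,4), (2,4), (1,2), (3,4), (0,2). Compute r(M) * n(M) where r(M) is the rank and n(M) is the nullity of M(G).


r(M) = |V| - c = 5 - 1 = 4.
nullity = |E| - r(M) = 9 - 4 = 5.
Product = 4 * 5 = 20.

20


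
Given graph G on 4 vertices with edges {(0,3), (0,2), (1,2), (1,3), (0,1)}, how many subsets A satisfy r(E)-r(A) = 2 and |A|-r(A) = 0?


R(x,y) = sum over A in 2^E of x^(r(E)-r(A)) * y^(|A|-r(A)).
G has 4 vertices, 5 edges. r(E) = 3.
Enumerate all 2^5 = 32 subsets.
Count subsets with r(E)-r(A)=2 and |A|-r(A)=0: 5.

5


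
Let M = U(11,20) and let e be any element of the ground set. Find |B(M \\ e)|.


Deleting e from U(11,20) gives U(11,19) since n > r.
Bases of U(11,19) = C(19,11) = 75582.

75582


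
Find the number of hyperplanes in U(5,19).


Hyperplanes of U(5,19) are flats of rank 4.
In a uniform matroid, these are exactly the (4)-element subsets.
Count = (19 choose 4) = 3876.

3876


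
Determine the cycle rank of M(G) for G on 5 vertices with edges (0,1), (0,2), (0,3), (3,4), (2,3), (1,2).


Cycle rank (nullity) = |E| - r(M) = |E| - (|V| - c).
|E| = 6, |V| = 5, c = 1.
Nullity = 6 - (5 - 1) = 6 - 4 = 2.

2


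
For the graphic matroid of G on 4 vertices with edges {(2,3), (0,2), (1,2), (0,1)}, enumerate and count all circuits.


A circuit in a graphic matroid = edge set of a simple cycle.
G has 4 vertices and 4 edges.
Enumerating all minimal edge subsets forming cycles...
Total circuits found: 1.

1


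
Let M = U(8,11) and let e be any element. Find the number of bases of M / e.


Contracting e from U(8,11) gives U(7,10).
Bases of U(7,10) = (10 choose 7) = 120.

120


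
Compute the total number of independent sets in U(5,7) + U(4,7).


For a direct sum, |I(M1+M2)| = |I(M1)| * |I(M2)|.
|I(U(5,7))| = sum C(7,k) for k=0..5 = 120.
|I(U(4,7))| = sum C(7,k) for k=0..4 = 99.
Total = 120 * 99 = 11880.

11880


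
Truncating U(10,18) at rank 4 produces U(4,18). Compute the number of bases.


Truncating U(10,18) to rank 4 gives U(4,18).
Bases of U(4,18) are all 4-element subsets of 18 elements.
Number of bases = (18 choose 4) = 3060.

3060


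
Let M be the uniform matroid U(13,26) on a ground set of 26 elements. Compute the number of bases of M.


Bases of U(13,26) are all 13-element subsets of the 26-element ground set.
Number of bases = C(26,13).
C(26,13) = 26! / (13! * 13!) = 10400600.

10400600


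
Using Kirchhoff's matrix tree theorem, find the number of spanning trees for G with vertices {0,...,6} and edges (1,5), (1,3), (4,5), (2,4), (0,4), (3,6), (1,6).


By Kirchhoff's matrix tree theorem, the number of spanning trees equals
the determinant of any cofactor of the Laplacian matrix L.
G has 7 vertices and 7 edges.
Computing the (6 x 6) cofactor determinant gives 3.

3


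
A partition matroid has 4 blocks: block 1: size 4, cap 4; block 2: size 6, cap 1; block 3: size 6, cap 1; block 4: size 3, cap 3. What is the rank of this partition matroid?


Rank of a partition matroid = sum of min(|Si|, ci) for each block.
= min(4,4) + min(6,1) + min(6,1) + min(3,3)
= 4 + 1 + 1 + 3
= 9.

9


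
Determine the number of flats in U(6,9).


Flats of U(6,9): every subset of size < 6 is a flat, plus E itself.
Count = C(9,0) + C(9,1) + C(9,2) + C(9,3) + C(9,4) + C(9,5) + 1
     = 1 + 9 + 36 + 84 + 126 + 126 + 1
     = 383.

383


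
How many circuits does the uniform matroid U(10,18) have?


In U(10,18), circuits are the (11)-element subsets.
Any set of 11 elements is dependent, and removing any one element gives
an independent set of size 10, so it is a minimal dependent set.
Number of circuits = (18 choose 11) = 31824.

31824


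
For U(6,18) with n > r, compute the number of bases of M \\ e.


Deleting e from U(6,18) gives U(6,17) since n > r.
Bases of U(6,17) = C(17,6) = 17! / (6! * 11!) = 12376.

12376


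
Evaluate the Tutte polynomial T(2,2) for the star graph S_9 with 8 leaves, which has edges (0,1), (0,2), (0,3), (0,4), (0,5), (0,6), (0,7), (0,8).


A star on 9 vertices is a tree with 8 edges.
T(x,y) = x^(8) for any tree.
T(2,2) = 2^8 = 256.

256


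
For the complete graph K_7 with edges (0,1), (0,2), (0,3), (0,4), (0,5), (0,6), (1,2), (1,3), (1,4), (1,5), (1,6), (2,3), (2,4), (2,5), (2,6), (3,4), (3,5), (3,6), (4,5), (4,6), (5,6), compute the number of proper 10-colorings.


P(K_7, k) = k(k-1)(k-2)...(k-6).
P(10) = (10) * (9) * (8) * (7) * (6) * (5) * (4) = 604800.

604800


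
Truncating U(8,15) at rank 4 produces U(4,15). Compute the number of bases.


Truncating U(8,15) to rank 4 gives U(4,15).
Bases of U(4,15) are all 4-element subsets of 15 elements.
Number of bases = C(15,4) = (15 * 14 * 13 * 12) / (1 * 2 * 3 * 4) = 1365.

1365


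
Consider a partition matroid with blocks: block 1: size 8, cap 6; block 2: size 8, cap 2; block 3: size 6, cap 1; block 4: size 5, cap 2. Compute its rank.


Rank of a partition matroid = sum of min(|Si|, ci) for each block.
= min(8,6) + min(8,2) + min(6,1) + min(5,2)
= 6 + 2 + 1 + 2
= 11.

11


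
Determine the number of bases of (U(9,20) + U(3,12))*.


(M1+M2)* = M1* + M2*.
M1* = U(11,20), bases: C(20,11) = 167960.
M2* = U(9,12), bases: C(12,9) = 220.
|B(M*)| = 167960 * 220 = 36951200.

36951200


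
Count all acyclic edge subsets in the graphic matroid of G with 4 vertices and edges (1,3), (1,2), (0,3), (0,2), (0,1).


An independent set in a graphic matroid is an acyclic edge subset.
G has 4 vertices and 5 edges.
Enumerate all 2^5 = 32 subsets, checking for acyclicity.
Total independent sets = 24.

24


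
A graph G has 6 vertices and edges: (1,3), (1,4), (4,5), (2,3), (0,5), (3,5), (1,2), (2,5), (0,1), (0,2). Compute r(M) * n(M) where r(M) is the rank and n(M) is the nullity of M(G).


r(M) = |V| - c = 6 - 1 = 5.
nullity = |E| - r(M) = 10 - 5 = 5.
Product = 5 * 5 = 25.

25


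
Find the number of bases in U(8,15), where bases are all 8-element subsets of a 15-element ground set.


Bases of U(8,15) are all 8-element subsets of the 15-element ground set.
Number of bases = C(15,8).
(15 choose 8) = 6435.

6435


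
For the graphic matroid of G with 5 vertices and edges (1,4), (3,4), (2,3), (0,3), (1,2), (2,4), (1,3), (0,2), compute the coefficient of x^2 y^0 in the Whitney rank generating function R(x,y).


R(x,y) = sum over A in 2^E of x^(r(E)-r(A)) * y^(|A|-r(A)).
G has 5 vertices, 8 edges. r(E) = 4.
Enumerate all 2^8 = 256 subsets.
Count subsets with r(E)-r(A)=2 and |A|-r(A)=0: 28.

28


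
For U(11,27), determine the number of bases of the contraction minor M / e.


Contracting e from U(11,27) gives U(10,26).
Bases of U(10,26) = C(26,10) = 26! / (10! * 16!) = 5311735.

5311735


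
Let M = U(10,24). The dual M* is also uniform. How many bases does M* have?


The dual of U(r,n) is U(n-r, n) = U(14,24).
Bases of U(14,24) are all (14)-element subsets.
|B(M*)| = C(24,14) = 1961256.

1961256


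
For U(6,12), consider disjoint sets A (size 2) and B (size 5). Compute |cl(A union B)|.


|A union B| = 2 + 5 = 7 (disjoint).
In U(6,12), cl(S) = S if |S| < 6, else cl(S) = E.
Since 7 >= 6, cl(A union B) = E.
|cl(A union B)| = 12.

12


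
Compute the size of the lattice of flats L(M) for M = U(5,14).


Flats of U(5,14): every subset of size < 5 is a flat, plus E itself.
Count = C(14,0) + C(14,1) + C(14,2) + C(14,3) + C(14,4) + 1
     = 1 + 14 + 91 + 364 + 1001 + 1
     = 1472.

1472


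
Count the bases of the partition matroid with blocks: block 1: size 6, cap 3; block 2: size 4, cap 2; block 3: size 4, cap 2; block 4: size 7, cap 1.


A basis picks exactly ci elements from block i.
Number of bases = product of C(|Si|, ci).
= C(6,3) * C(4,2) * C(4,2) * C(7,1)
= 20 * 6 * 6 * 7
= 5040.

5040


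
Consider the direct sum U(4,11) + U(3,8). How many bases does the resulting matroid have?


Bases of a direct sum M1 + M2: |B| = |B(M1)| * |B(M2)|.
|B(U(4,11))| = C(11,4) = 330.
|B(U(3,8))| = C(8,3) = 56.
Total bases = 330 * 56 = 18480.

18480


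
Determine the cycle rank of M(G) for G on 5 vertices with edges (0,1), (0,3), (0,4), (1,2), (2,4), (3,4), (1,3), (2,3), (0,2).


Cycle rank (nullity) = |E| - r(M) = |E| - (|V| - c).
|E| = 9, |V| = 5, c = 1.
Nullity = 9 - (5 - 1) = 9 - 4 = 5.

5


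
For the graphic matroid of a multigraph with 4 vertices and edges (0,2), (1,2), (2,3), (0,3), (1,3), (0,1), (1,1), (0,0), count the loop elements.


In a graphic matroid, a loop is a self-loop edge (u,u) with rank 0.
Examining all 8 edges for self-loops...
Self-loops found: (1,1), (0,0)
Number of loops = 2.

2


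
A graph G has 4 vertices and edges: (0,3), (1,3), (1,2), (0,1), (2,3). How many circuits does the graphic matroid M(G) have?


A circuit in a graphic matroid = edge set of a simple cycle.
G has 4 vertices and 5 edges.
Enumerating all minimal edge subsets forming cycles...
Total circuits found: 3.

3


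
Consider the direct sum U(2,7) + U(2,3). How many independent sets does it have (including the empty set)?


For a direct sum, |I(M1+M2)| = |I(M1)| * |I(M2)|.
|I(U(2,7))| = sum C(7,k) for k=0..2 = 29.
|I(U(2,3))| = sum C(3,k) for k=0..2 = 7.
Total = 29 * 7 = 203.

203


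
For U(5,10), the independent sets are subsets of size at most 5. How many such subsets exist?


Independent sets of U(5,10) are all subsets of size <= 5.
Count = (10 choose 0) + (10 choose 1) + (10 choose 2) + (10 choose 3) + (10 choose 4) + (10 choose 5)
     = 1 + 10 + 45 + 120 + 210 + 252
     = 638.

638


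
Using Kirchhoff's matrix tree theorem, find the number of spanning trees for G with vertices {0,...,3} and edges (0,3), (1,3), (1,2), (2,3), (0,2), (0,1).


By Kirchhoff's matrix tree theorem, the number of spanning trees equals
the determinant of any cofactor of the Laplacian matrix L.
G has 4 vertices and 6 edges.
Computing the (3 x 3) cofactor determinant gives 16.

16


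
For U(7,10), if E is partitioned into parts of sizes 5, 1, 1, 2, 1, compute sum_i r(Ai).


r(Ai) = min(|Ai|, 7) for each part.
Sum = min(5,7) + min(1,7) + min(1,7) + min(2,7) + min(1,7)
    = 5 + 1 + 1 + 2 + 1
    = 10.

10


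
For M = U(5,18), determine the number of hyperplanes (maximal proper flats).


Hyperplanes of U(5,18) are flats of rank 4.
In a uniform matroid, these are exactly the (4)-element subsets.
Count = C(18,4) = 18! / (4! * 14!) = 3060.

3060


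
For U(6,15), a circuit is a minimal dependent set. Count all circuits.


In U(6,15), circuits are the (7)-element subsets.
Any set of 7 elements is dependent, and removing any one element gives
an independent set of size 6, so it is a minimal dependent set.
Number of circuits = (15 choose 7) = 6435.

6435


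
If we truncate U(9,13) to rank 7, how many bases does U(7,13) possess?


Truncating U(9,13) to rank 7 gives U(7,13).
Bases of U(7,13) are all 7-element subsets of 13 elements.
Number of bases = C(13,7) = 1716.

1716


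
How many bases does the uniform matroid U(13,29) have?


Bases of U(13,29) are all 13-element subsets of the 29-element ground set.
Number of bases = C(29,13).
C(29,13) = 67863915.

67863915


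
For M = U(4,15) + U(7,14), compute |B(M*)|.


(M1+M2)* = M1* + M2*.
M1* = U(11,15), bases: C(15,11) = 1365.
M2* = U(7,14), bases: C(14,7) = 3432.
|B(M*)| = 1365 * 3432 = 4684680.

4684680


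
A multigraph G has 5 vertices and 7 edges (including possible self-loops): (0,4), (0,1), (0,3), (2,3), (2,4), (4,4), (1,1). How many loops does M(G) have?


In a graphic matroid, a loop is a self-loop edge (u,u) with rank 0.
Examining all 7 edges for self-loops...
Self-loops found: (4,4), (1,1)
Number of loops = 2.

2


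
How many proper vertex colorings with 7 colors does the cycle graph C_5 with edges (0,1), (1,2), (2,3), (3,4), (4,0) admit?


P(C_5, k) = (k-1)^5 + (-1)^5*(k-1).
P(7) = (6)^5 - 6
= 7776 - 6 = 7770.

7770


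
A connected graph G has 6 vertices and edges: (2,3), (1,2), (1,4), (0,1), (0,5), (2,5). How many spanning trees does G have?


By Kirchhoff's matrix tree theorem, the number of spanning trees equals
the determinant of any cofactor of the Laplacian matrix L.
G has 6 vertices and 6 edges.
Computing the (5 x 5) cofactor determinant gives 4.

4


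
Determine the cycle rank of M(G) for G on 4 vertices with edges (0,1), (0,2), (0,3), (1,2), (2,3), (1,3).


Cycle rank (nullity) = |E| - r(M) = |E| - (|V| - c).
|E| = 6, |V| = 4, c = 1.
Nullity = 6 - (4 - 1) = 6 - 3 = 3.

3


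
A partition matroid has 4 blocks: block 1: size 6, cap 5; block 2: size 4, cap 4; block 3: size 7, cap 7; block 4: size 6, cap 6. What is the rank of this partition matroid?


Rank of a partition matroid = sum of min(|Si|, ci) for each block.
= min(6,5) + min(4,4) + min(7,7) + min(6,6)
= 5 + 4 + 7 + 6
= 22.

22


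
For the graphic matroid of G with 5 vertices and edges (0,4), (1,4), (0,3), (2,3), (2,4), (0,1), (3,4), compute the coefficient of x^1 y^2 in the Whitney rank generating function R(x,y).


R(x,y) = sum over A in 2^E of x^(r(E)-r(A)) * y^(|A|-r(A)).
G has 5 vertices, 7 edges. r(E) = 4.
Enumerate all 2^7 = 128 subsets.
Count subsets with r(E)-r(A)=1 and |A|-r(A)=2: 2.

2


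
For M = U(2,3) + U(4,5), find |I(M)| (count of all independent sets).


For a direct sum, |I(M1+M2)| = |I(M1)| * |I(M2)|.
|I(U(2,3))| = sum C(3,k) for k=0..2 = 7.
|I(U(4,5))| = sum C(5,k) for k=0..4 = 31.
Total = 7 * 31 = 217.

217


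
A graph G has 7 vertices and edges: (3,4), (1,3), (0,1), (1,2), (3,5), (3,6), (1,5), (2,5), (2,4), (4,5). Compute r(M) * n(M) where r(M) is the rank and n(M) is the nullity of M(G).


r(M) = |V| - c = 7 - 1 = 6.
nullity = |E| - r(M) = 10 - 6 = 4.
Product = 6 * 4 = 24.

24


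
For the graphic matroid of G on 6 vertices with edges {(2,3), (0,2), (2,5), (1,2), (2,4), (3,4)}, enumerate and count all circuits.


A circuit in a graphic matroid = edge set of a simple cycle.
G has 6 vertices and 6 edges.
Enumerating all minimal edge subsets forming cycles...
Total circuits found: 1.

1


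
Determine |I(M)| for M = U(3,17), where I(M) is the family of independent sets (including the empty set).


Independent sets of U(3,17) are all subsets of size <= 3.
Count = (17 choose 0) + (17 choose 1) + (17 choose 2) + (17 choose 3)
     = 1 + 17 + 136 + 680
     = 834.

834


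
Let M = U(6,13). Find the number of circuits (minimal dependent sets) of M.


In U(6,13), circuits are the (7)-element subsets.
Any set of 7 elements is dependent, and removing any one element gives
an independent set of size 6, so it is a minimal dependent set.
Number of circuits = (13 choose 7) = 1716.

1716


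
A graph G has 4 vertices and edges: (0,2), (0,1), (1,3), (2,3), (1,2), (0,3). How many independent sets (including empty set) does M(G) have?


An independent set in a graphic matroid is an acyclic edge subset.
G has 4 vertices and 6 edges.
Enumerate all 2^6 = 64 subsets, checking for acyclicity.
Total independent sets = 38.

38


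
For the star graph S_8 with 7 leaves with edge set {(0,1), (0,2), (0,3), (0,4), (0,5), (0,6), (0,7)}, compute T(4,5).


A star on 8 vertices is a tree with 7 edges.
T(x,y) = x^(7) for any tree.
T(4,5) = 4^7 = 16384.

16384


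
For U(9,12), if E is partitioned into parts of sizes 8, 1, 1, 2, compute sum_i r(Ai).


r(Ai) = min(|Ai|, 9) for each part.
Sum = min(8,9) + min(1,9) + min(1,9) + min(2,9)
    = 8 + 1 + 1 + 2
    = 12.

12


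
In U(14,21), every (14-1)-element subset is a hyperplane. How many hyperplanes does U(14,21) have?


Hyperplanes of U(14,21) are flats of rank 13.
In a uniform matroid, these are exactly the (13)-element subsets.
Count = C(21,13) = 203490.

203490


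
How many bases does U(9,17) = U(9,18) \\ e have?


Deleting e from U(9,18) gives U(9,17) since n > r.
Bases of U(9,17) = C(17,9) = 17! / (9! * 8!) = 24310.

24310


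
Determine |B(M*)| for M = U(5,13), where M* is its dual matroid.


The dual of U(r,n) is U(n-r, n) = U(8,13).
Bases of U(8,13) are all (8)-element subsets.
|B(M*)| = C(13,8) = 13! / (8! * 5!) = 1287.

1287


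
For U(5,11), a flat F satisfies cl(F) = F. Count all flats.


Flats of U(5,11): every subset of size < 5 is a flat, plus E itself.
Count = C(11,0) + C(11,1) + C(11,2) + C(11,3) + C(11,4) + 1
     = 1 + 11 + 55 + 165 + 330 + 1
     = 563.

563


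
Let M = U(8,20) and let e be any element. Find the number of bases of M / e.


Contracting e from U(8,20) gives U(7,19).
Bases of U(7,19) = (19 choose 7) = 50388.

50388


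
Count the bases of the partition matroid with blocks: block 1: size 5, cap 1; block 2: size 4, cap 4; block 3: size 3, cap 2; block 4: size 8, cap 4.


A basis picks exactly ci elements from block i.
Number of bases = product of C(|Si|, ci).
= C(5,1) * C(4,4) * C(3,2) * C(8,4)
= 5 * 1 * 3 * 70
= 1050.

1050


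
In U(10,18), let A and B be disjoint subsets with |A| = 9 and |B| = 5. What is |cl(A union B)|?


|A union B| = 9 + 5 = 14 (disjoint).
In U(10,18), cl(S) = S if |S| < 10, else cl(S) = E.
Since 14 >= 10, cl(A union B) = E.
|cl(A union B)| = 18.

18


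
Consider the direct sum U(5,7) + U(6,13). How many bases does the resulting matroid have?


Bases of a direct sum M1 + M2: |B| = |B(M1)| * |B(M2)|.
|B(U(5,7))| = C(7,5) = 21.
|B(U(6,13))| = C(13,6) = 1716.
Total bases = 21 * 1716 = 36036.

36036


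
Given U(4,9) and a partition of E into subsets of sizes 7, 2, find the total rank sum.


r(Ai) = min(|Ai|, 4) for each part.
Sum = min(7,4) + min(2,4)
    = 4 + 2
    = 6.

6


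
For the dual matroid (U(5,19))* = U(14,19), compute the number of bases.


The dual of U(r,n) is U(n-r, n) = U(14,19).
Bases of U(14,19) are all (14)-element subsets.
|B(M*)| = (19 choose 14) = 11628.

11628


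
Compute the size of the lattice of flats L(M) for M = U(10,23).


Flats of U(10,23): every subset of size < 10 is a flat, plus E itself.
Count = (23 choose 0) + (23 choose 1) + (23 choose 2) + (23 choose 3) + (23 choose 4) + (23 choose 5) + (23 choose 6) + (23 choose 7) + (23 choose 8) + (23 choose 9) + 1
     = 1 + 23 + 253 + 1771 + 8855 + 33649 + 100947 + 245157 + 490314 + 817190 + 1
     = 1698161.

1698161


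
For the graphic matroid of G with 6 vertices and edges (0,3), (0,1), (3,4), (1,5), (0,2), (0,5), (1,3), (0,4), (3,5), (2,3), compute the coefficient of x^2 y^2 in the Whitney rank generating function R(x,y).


R(x,y) = sum over A in 2^E of x^(r(E)-r(A)) * y^(|A|-r(A)).
G has 6 vertices, 10 edges. r(E) = 5.
Enumerate all 2^10 = 1024 subsets.
Count subsets with r(E)-r(A)=2 and |A|-r(A)=2: 11.

11


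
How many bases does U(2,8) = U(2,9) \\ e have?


Deleting e from U(2,9) gives U(2,8) since n > r.
Bases of U(2,8) = C(8,2) = 8! / (2! * 6!) = 28.

28
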